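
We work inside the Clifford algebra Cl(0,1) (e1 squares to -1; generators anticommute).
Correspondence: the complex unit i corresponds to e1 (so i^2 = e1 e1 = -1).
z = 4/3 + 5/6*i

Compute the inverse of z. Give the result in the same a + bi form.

In blades: z = 4/3 + 5/6*e1.
With qbar = 4/3 - 5/6*e1 (scalar fixed, mapped units negated), z qbar = 89/36 (the sum of squared coefficients), so z^-1 = qbar / (89/36) = 48/89 - 30/89*e1; translating back:
Answer: 48/89 - 30/89*i


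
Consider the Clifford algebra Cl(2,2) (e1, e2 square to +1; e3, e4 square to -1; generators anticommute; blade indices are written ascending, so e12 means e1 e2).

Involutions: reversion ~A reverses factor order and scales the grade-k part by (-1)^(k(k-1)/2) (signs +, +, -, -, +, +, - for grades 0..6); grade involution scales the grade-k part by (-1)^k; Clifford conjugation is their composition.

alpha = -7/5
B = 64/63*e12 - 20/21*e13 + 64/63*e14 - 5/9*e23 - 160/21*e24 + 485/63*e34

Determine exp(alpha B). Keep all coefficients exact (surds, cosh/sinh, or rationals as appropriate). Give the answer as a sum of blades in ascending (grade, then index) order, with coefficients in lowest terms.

B^2 term by term: the squares give (64/63)^2*(e12)^2 + (-20/21)^2*(e13)^2 + (64/63)^2*(e14)^2 + (-5/9)^2*(e23)^2 + (-160/21)^2*(e24)^2 + (485/63)^2*(e34)^2 = 4096/3969*(-1) + 400/441*(+1) + 4096/3969*(+1) + 25/81*(+1) + 25600/441*(+1) + 235225/3969*(-1) = 0 (each basis 2-blade squares to minus the product of its generators' squares); cross terms between blades sharing an index anticommute and cancel; the commuting (index-disjoint) pairs give grade-4 terms 2*c*c'*(blade product), which cancel blade by blade — e1234: 62080/3969 - 6400/441 - 640/567 = 0 — confirming B is simple. So B^2 = 0.
B^2 = 0, hence only two terms survive: exp(alpha B) = 1 + alpha B (parabolic case).
Answer: 1 - 64/45*e12 + 4/3*e13 - 64/45*e14 + 7/9*e23 + 32/3*e24 - 97/9*e34


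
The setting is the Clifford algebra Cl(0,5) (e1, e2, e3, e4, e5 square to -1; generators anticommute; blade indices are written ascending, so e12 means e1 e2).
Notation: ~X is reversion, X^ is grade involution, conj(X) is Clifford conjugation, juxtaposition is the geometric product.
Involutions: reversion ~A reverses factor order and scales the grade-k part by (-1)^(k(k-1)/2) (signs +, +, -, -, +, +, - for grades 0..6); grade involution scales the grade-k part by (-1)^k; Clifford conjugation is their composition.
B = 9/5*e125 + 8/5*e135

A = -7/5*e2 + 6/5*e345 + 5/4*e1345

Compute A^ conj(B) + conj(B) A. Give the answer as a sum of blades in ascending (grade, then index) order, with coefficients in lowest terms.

first term: 2*e4 + 48/25*e14 + 63/25*e15 + 9/4*e234 + 54/25*e1234 - 56/25*e1235
second term: -2*e4 + 48/25*e14 - 63/25*e15 + 9/4*e234 - 54/25*e1234 - 56/25*e1235
Answer: 96/25*e14 + 9/2*e234 - 112/25*e1235


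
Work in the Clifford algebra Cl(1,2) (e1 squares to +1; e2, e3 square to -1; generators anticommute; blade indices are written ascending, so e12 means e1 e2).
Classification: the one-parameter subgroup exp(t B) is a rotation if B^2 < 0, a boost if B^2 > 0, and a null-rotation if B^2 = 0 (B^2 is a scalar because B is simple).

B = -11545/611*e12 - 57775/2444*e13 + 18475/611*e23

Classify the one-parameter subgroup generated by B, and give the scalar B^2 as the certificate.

B^2 term by term: the squares give (-11545/611)^2*(e12)^2 + (-57775/2444)^2*(e13)^2 + (18475/611)^2*(e23)^2 = 133287025/373321*(+1) + 3337950625/5973136*(+1) + 341325625/373321*(-1) = 25/16 (each basis 2-blade squares to minus the product of its generators' squares); cross terms between blades sharing an index anticommute and cancel. So B^2 = 25/16.
Answer: boost, certificate B^2 = 25/16. The invariant at work: B^2 = 25/16 is unchanged by conjugation, hence its sign classifies the subgroup whatever basis B is written in.


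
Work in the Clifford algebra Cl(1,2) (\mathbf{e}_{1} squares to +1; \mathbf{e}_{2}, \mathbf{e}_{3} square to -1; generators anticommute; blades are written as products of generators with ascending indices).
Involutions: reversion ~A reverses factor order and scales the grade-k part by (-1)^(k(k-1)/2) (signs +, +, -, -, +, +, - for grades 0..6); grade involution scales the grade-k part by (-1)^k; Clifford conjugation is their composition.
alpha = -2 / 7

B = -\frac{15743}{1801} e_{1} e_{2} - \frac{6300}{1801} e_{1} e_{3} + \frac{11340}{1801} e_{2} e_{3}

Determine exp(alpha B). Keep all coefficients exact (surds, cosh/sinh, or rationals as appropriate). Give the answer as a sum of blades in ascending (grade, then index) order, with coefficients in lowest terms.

B^2 term by term: the squares give (-\frac{15743}{1801})^2*(e_{1} e_{2})^2 + (-\frac{6300}{1801})^2*(e_{1} e_{3})^2 + (\frac{11340}{1801})^2*(e_{2} e_{3})^2 = \frac{247842049}{3243601}*(+1) + \frac{39690000}{3243601}*(+1) + \frac{128595600}{3243601}*(-1) = 49 (each basis 2-blade squares to minus the product of its generators' squares); cross terms between blades sharing an index anticommute and cancel. So B^2 = 49.
B^2 = 49 — B^2 > 0, so the exponential closes hyperbolically: l = 7, alpha*l = -2, so exp(alpha B) = cosh(-2) + (sinh(-2)/7)*B = \cosh{\left(2 \right)} + (- \frac{\sinh{\left(2 \right)}}{7})*B.
Answer: \cosh{\left(2 \right)} + \frac{2249 \sinh{\left(2 \right)}}{1801} e_{1} e_{2} + \frac{900 \sinh{\left(2 \right)}}{1801} e_{1} e_{3} - \frac{1620 \sinh{\left(2 \right)}}{1801} e_{2} e_{3}


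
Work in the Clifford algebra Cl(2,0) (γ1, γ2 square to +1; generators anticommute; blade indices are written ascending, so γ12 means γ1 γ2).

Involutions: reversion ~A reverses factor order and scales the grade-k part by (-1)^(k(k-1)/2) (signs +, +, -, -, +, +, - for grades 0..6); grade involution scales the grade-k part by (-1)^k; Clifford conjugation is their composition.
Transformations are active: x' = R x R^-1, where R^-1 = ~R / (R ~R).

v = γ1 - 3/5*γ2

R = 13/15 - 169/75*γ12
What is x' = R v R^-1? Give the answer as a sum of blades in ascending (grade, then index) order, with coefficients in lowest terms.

~R = 13/15 + 169/75*γ12, and R ~R = 32786/5625, so R^-1 = ~R / (32786/5625).
R v = 832/375*γ1 + 26/15*γ2
Answer: -33/97*γ1 + 541/485*γ2


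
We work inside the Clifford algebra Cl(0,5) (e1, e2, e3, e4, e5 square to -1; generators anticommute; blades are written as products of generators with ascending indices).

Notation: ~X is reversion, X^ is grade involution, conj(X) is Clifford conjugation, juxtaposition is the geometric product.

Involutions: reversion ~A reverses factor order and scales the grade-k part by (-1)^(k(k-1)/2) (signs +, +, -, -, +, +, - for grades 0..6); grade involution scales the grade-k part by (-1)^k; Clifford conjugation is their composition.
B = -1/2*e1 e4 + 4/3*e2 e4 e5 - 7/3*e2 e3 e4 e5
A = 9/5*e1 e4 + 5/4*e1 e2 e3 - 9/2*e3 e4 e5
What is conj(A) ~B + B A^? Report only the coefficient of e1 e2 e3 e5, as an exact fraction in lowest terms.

first term: 9/10 - 21/2*e2 + 6*e2 e3 + 12/5*e1 e2 e5 + 9/4*e1 e3 e5 + 35/12*e1 e4 e5 - 5/8*e2 e3 e4 - 21/5*e1 e2 e3 e5 - 5/3*e1 e3 e4 e5
second term: 9/10 - 21/2*e2 - 6*e2 e3 - 12/5*e1 e2 e5 - 9/4*e1 e3 e5 - 35/12*e1 e4 e5 + 5/8*e2 e3 e4 - 21/5*e1 e2 e3 e5 - 5/3*e1 e3 e4 e5
Answer: -42/5


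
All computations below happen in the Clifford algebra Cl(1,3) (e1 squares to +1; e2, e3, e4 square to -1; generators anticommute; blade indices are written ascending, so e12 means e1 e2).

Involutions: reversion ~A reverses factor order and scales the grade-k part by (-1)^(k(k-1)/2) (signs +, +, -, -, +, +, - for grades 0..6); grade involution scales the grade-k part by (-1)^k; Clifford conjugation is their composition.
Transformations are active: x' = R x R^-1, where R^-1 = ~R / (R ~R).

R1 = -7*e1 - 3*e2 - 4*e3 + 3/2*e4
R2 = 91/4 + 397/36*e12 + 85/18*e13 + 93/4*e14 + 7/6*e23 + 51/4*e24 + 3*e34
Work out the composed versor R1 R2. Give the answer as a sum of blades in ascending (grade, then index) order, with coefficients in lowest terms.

Distribute over the terms of R1 (each basis-blade product reordered to ascending indices, repeated generators contracted through their squares):
(-7*e1) R2 = -637/4*e1 - 2779/36*e2 - 595/18*e3 - 651/4*e4 - 49/6*e123 - 357/4*e124 - 21*e134
(-3*e2) R2 = -397/12*e1 - 273/4*e2 + 7/2*e3 + 153/4*e4 + 85/6*e123 + 279/4*e124 - 9*e234
(-4*e3) R2 = -170/9*e1 - 14/3*e2 - 91*e3 + 12*e4 - 397/9*e123 + 93*e134 + 51*e234
(3/2*e4) R2 = 279/8*e1 + 153/8*e2 + 9/2*e3 + 273/8*e4 + 397/24*e124 + 85/12*e134 + 7/4*e234
Summing the partial products and collecting blades:
Answer: -12697/72*e1 - 9431/72*e2 - 2089/18*e3 - 627/8*e4 - 343/9*e123 - 71/24*e124 + 949/12*e134 + 175/4*e234


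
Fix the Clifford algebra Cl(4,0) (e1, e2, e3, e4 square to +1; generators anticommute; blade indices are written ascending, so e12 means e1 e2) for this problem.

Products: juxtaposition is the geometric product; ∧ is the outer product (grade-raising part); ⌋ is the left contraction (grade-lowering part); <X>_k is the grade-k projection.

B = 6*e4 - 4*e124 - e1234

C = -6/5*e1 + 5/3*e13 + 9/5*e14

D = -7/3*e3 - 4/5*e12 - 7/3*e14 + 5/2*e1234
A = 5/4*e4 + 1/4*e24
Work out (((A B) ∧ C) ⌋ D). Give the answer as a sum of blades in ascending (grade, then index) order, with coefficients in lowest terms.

step 1: 15/2 + e1 + 3/2*e2 - 5*e12 - 1/4*e13 + 5/4*e123
step 2: -9*e1 + 9/5*e12 + 25/2*e13 + 27/2*e14 - 5/2*e123 - 27/10*e124
step 3: 1647/50 + 36/5*e2 - 27/4*e3 + 109/4*e4 - 135/4*e23 + 125/4*e24 - 9/2*e34 - 45/2*e234
Answer: 1647/50 + 36/5*e2 - 27/4*e3 + 109/4*e4 - 135/4*e23 + 125/4*e24 - 9/2*e34 - 45/2*e234


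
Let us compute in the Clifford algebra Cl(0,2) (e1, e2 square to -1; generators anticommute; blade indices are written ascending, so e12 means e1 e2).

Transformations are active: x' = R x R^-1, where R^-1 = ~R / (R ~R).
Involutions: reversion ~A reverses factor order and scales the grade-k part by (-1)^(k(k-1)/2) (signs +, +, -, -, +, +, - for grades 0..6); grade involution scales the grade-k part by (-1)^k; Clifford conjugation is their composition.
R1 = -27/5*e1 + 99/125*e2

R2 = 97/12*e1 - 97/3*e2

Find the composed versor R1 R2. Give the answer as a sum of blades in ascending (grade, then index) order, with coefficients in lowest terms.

Distribute over the terms of R1 (each basis-blade product reordered to ascending indices, repeated generators contracted through their squares):
(-27/5*e1) R2 = 873/20 + 873/5*e12
(99/125*e2) R2 = 3201/125 - 3201/500*e12
Summing the partial products and collecting blades:
Answer: 34629/500 + 84099/500*e12


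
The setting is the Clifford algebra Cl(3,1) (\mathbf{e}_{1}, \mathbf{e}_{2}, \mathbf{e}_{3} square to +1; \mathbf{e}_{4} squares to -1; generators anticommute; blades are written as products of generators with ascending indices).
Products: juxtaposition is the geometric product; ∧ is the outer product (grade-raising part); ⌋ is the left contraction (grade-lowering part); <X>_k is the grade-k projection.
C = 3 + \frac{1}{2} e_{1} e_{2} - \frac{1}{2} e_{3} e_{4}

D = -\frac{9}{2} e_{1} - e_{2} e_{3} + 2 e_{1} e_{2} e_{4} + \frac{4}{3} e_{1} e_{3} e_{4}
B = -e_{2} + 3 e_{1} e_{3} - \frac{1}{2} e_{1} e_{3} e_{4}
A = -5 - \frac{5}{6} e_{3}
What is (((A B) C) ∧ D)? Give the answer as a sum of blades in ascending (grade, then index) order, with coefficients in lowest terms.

step 1: \frac{5}{2} e_{1} + 5 e_{2} - 15 e_{1} e_{3} - \frac{5}{12} e_{1} e_{4} - \frac{5}{6} e_{2} e_{3} + \frac{5}{2} e_{1} e_{3} e_{4}
step 2: \frac{15}{4} e_{1} + \frac{65}{4} e_{2} - \frac{355}{8} e_{1} e_{3} + \frac{25}{4} e_{1} e_{4} - 10 e_{2} e_{3} + \frac{5}{24} e_{2} e_{4} + \frac{25}{4} e_{1} e_{3} e_{4} - \frac{5}{4} e_{2} e_{3} e_{4}
step 3: \frac{585}{8} e_{1} e_{2} + \frac{165}{4} e_{1} e_{2} e_{3} - \frac{15}{16} e_{1} e_{2} e_{4} - \frac{805}{24} e_{1} e_{2} e_{3} e_{4}
Answer: \frac{585}{8} e_{1} e_{2} + \frac{165}{4} e_{1} e_{2} e_{3} - \frac{15}{16} e_{1} e_{2} e_{4} - \frac{805}{24} e_{1} e_{2} e_{3} e_{4}


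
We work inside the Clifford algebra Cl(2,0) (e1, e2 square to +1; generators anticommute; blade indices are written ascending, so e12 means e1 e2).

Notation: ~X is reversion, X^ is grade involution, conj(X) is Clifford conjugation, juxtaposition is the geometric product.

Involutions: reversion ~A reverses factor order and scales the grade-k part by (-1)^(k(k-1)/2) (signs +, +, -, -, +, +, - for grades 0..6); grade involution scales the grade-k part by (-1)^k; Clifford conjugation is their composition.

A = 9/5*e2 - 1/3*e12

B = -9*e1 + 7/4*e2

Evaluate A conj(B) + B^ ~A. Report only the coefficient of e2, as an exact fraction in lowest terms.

first term: -63/20 + 7/12*e1 + 3*e2 - 81/5*e12
second term: -63/20 + 7/12*e1 + 3*e2 + 81/5*e12
Answer: 6


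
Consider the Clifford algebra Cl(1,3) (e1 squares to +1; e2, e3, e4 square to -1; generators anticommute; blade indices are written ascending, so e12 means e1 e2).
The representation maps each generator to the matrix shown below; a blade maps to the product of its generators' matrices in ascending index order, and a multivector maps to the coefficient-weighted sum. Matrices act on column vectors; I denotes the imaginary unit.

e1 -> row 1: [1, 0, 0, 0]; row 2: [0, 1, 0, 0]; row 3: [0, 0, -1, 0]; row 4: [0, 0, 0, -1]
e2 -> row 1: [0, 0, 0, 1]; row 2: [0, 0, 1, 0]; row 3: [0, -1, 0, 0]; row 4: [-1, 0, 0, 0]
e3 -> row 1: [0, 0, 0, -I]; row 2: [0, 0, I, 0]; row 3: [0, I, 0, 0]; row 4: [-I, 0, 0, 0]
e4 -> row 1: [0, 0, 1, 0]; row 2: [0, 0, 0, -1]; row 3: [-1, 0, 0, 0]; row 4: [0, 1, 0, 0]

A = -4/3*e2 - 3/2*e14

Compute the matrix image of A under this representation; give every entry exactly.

Bivector images (products of the table entries): rho(e14) = rho(e1)rho(e4) = row 1: [0, 0, 1, 0]; row 2: [0, 0, 0, -1]; row 3: [1, 0, 0, 0]; row 4: [0, -1, 0, 0].
M = (-4/3)*rho(e2) + (-3/2)*rho(e14), summed entrywise:
Answer: row 1: [0, 0, -3/2, -4/3]; row 2: [0, 0, -4/3, 3/2]; row 3: [-3/2, 4/3, 0, 0]; row 4: [4/3, 3/2, 0, 0]


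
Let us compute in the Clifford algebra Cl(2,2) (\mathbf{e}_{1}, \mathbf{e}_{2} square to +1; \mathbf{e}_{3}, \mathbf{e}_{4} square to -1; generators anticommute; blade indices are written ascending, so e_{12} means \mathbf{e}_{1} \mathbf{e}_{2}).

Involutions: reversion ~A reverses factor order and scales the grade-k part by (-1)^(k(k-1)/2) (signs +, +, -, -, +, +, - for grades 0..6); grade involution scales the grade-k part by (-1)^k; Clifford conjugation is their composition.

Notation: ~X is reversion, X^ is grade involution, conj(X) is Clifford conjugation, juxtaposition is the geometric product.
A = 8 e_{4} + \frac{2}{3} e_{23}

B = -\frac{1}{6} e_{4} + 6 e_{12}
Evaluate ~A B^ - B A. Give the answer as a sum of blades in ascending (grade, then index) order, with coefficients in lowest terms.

first term: -\frac{4}{3} + 4 e_{13} + 48 e_{124} - \frac{1}{9} e_{234}
second term: \frac{4}{3} + 4 e_{13} + 48 e_{124} - \frac{1}{9} e_{234}
Answer: -\frac{8}{3}


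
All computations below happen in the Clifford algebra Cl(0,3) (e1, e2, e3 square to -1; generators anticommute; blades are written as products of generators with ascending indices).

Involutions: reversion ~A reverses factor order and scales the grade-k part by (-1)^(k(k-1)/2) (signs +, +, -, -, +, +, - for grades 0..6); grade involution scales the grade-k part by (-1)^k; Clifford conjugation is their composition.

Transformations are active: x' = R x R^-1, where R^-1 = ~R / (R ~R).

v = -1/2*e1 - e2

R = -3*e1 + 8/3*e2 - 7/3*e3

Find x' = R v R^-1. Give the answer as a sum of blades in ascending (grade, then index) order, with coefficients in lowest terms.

~R = -3*e1 + 8/3*e2 - 7/3*e3, and R ~R = -194/9, so R^-1 = ~R / (-194/9).
R v = 7/6 + 13/3*e1 e2 - 7/6*e1 e3 - 7/3*e2 e3
Answer: 80/97*e1 + 69/97*e2 + 49/194*e3


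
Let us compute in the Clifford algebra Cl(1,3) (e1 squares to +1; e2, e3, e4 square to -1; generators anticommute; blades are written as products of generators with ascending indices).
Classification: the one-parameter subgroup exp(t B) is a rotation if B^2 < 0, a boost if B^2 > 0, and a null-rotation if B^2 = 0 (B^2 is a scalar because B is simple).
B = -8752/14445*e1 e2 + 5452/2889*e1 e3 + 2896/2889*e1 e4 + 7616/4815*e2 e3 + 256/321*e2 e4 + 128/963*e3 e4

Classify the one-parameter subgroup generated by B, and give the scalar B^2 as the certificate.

B^2 term by term: the squares give (-8752/14445)^2*(e1 e2)^2 + (5452/2889)^2*(e1 e3)^2 + (2896/2889)^2*(e1 e4)^2 + (7616/4815)^2*(e2 e3)^2 + (256/321)^2*(e2 e4)^2 + (128/963)^2*(e3 e4)^2 = 76597504/208658025*(+1) + 29724304/8346321*(+1) + 8386816/8346321*(+1) + 58003456/23184225*(-1) + 65536/103041*(-1) + 16384/927369*(-1) = 16/9 (each basis 2-blade squares to minus the product of its generators' squares); cross terms between blades sharing an index anticommute and cancel; the commuting (index-disjoint) pairs give grade-4 terms 2*c*c'*(blade product), which cancel blade by blade — e1 e2 e3 e4: -2240512/13910535 - 2791424/927369 + 44111872/13910535 = 0 — confirming B is simple. So B^2 = 16/9.
Answer: boost, certificate B^2 = 16/9. The invariant at work: B^2 = 16/9 is unchanged by conjugation, hence its sign classifies the subgroup whatever basis B is written in.


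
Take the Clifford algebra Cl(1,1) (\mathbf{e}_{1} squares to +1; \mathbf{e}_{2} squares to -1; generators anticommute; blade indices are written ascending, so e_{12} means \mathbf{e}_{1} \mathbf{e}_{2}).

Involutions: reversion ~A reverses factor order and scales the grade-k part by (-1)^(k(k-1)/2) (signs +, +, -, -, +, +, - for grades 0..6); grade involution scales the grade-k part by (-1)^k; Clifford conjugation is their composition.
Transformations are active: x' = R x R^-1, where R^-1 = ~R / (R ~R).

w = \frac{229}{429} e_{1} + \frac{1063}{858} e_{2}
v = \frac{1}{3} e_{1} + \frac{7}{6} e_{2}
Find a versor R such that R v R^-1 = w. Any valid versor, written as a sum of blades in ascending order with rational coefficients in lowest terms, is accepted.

Equal squares first: v^2 = w^2 = -\frac{5}{4}. Then v + w = \frac{124}{143} e_{1} + \frac{344}{143} e_{2} is a versor taking v to w, provided it is invertible.
Answer: \frac{124}{143} e_{1} + \frac{344}{143} e_{2}


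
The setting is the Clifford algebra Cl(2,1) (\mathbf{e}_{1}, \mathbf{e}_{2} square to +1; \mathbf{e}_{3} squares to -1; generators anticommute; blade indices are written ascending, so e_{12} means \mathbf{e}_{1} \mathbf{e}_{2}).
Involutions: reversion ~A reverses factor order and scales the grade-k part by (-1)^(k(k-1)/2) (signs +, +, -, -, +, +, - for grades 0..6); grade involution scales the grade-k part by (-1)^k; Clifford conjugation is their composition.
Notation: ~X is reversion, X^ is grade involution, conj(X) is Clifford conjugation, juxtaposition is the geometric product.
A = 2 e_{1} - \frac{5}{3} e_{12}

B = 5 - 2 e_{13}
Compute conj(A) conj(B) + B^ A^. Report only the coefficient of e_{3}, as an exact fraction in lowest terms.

first term: -10 e_{1} - 4 e_{3} + \frac{25}{3} e_{12} - \frac{10}{3} e_{23}
second term: -10 e_{1} - 4 e_{3} - \frac{25}{3} e_{12} + \frac{10}{3} e_{23}
Answer: -8


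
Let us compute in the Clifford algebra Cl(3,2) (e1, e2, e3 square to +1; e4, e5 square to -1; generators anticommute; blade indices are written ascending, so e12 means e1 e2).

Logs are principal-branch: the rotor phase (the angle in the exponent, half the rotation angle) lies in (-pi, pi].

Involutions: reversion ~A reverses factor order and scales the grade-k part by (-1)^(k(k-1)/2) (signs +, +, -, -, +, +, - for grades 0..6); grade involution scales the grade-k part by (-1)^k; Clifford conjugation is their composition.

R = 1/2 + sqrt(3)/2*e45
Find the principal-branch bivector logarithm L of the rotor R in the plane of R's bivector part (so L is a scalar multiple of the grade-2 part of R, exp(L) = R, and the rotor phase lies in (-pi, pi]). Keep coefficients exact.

The scalar part of R is 1/2, which fixes the principal-branch rotor phase; the unit plane is then the bivector part divided by the sine of that phase, and L is that plane scaled by the phase.
Concretely: cos(phase) = 1/2 gives phase = ±pi/3, and since phase/sin(phase) is even the sign is immaterial: L = (phase/sin(phase)) * <R>_2 = (2*sqrt(3)*pi/9) * <R>_2.
Answer: pi/3*e45


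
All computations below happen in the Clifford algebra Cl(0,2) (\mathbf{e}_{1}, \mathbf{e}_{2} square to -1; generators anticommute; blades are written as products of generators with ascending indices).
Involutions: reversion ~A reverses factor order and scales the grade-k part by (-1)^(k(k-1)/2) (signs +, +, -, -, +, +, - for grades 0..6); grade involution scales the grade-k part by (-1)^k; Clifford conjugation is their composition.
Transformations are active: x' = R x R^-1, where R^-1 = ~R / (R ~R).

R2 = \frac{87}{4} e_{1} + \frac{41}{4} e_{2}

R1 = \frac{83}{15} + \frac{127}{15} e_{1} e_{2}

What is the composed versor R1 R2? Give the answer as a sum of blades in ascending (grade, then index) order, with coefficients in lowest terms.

Distribute over the terms of R1 (each basis-blade product reordered to ascending indices, repeated generators contracted through their squares):
(\frac{83}{15}) R2 = \frac{2407}{20} e_{1} + \frac{3403}{60} e_{2}
(\frac{127}{15} e_{1} e_{2}) R2 = -\frac{5207}{60} e_{1} + \frac{3683}{20} e_{2}
Summing the partial products and collecting blades:
Answer: \frac{1007}{30} e_{1} + \frac{3613}{15} e_{2}


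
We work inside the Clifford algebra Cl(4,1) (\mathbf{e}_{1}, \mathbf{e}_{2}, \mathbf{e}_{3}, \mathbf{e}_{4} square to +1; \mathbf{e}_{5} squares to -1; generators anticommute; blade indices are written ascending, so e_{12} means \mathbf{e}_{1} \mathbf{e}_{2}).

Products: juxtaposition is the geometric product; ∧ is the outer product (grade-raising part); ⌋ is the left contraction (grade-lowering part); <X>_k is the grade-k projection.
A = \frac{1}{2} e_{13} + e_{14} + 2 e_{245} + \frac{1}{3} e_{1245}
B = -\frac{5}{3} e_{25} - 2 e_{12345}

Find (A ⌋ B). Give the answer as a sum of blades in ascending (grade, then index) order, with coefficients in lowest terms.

step 1: \frac{2}{3} e_{3} + 4 e_{13} + 2 e_{235} - e_{245}
Answer: \frac{2}{3} e_{3} + 4 e_{13} + 2 e_{235} - e_{245}


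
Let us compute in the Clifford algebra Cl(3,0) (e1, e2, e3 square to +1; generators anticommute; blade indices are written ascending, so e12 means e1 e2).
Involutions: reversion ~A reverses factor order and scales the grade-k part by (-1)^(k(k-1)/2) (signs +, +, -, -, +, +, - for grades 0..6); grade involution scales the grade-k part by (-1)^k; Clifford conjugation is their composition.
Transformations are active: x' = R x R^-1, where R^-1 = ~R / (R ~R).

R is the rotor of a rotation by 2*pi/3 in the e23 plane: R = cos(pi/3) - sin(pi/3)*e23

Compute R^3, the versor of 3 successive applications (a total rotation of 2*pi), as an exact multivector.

Because a rotor carries half the rotation angle, composing 3 copies of this e23-plane rotor multiplies the phase: 3*(pi/3) = pi, hence R^3 = cos(pi) - sin(pi)*e23.
cos(pi) = -1 and sin(pi) = 0, so R^3 = -1. The total rotation 2*pi is 1 full turn, so every vector returns to itself, yet the rotor is -1, on the OTHER sheet of the double cover (an odd number of 2*pi turns).
Answer: -1


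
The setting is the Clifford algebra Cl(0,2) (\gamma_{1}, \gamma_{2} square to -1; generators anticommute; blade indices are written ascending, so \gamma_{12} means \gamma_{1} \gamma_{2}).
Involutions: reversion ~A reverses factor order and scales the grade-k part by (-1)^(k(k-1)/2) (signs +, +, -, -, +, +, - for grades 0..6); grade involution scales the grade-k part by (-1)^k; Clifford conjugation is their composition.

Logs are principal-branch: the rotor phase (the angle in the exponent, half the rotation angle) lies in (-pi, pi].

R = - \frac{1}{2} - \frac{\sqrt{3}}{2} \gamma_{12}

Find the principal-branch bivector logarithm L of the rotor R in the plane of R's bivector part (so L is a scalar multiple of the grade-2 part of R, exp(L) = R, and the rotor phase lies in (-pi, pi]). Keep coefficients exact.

The scalar part of R is - \frac{1}{2}, which fixes the principal-branch rotor phase; the unit plane is then the bivector part divided by the sine of that phase, and L is that plane scaled by the phase.
Concretely: cos(phase) = - \frac{1}{2} gives phase = ±\frac{2 \pi}{3}, and since phase/sin(phase) is even the sign is immaterial: L = (phase/sin(phase)) * <R>_2 = (\frac{4 \sqrt{3} \pi}{9}) * <R>_2.
Answer: - \frac{2 \pi}{3} \gamma_{12}


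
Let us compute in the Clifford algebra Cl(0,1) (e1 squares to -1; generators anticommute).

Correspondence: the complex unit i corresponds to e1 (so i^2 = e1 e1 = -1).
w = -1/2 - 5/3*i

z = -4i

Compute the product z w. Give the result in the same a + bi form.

In blades: z = -4*e1, w = -1/2 - 5/3*e1.
Distribute z over w term by term (generator squares from the signature, products reordered to ascending indices): (-4*e1)*w = -20/3 + 2*e1.
Sum: -20/3 + 2*e1; translating back through the correspondence:
Answer: -20/3 + 2i


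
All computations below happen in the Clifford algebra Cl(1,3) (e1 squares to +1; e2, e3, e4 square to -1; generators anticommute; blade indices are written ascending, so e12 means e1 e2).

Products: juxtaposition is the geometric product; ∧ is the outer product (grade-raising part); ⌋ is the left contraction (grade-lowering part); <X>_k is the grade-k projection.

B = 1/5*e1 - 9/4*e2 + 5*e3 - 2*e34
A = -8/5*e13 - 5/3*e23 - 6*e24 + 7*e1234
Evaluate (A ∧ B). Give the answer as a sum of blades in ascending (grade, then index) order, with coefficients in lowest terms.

step 1: -59/15*e123 - 6/5*e124 + 30*e234
Answer: -59/15*e123 - 6/5*e124 + 30*e234


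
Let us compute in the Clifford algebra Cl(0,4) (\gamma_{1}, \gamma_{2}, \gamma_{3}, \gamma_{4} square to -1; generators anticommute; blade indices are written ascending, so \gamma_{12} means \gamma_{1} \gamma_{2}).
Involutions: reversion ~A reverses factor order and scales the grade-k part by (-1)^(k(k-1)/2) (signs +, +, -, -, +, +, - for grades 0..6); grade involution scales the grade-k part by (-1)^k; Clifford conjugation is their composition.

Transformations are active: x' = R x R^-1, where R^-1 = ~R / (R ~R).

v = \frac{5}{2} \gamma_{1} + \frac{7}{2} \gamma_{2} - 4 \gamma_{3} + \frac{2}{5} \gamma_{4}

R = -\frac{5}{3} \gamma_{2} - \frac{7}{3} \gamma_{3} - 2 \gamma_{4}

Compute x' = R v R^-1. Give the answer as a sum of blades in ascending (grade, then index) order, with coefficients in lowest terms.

~R = -\frac{5}{3} \gamma_{2} - \frac{7}{3} \gamma_{3} - 2 \gamma_{4}, and R ~R = -\frac{110}{9}, so R^-1 = ~R / (-\frac{110}{9}).
R v = -\frac{27}{10} + \frac{25}{6} \gamma_{12} + \frac{35}{6} \gamma_{13} + 5 \gamma_{14} + \frac{89}{6} \gamma_{23} + \frac{19}{3} \gamma_{24} - \frac{134}{15} \gamma_{34}
Answer: -\frac{5}{2} \gamma_{1} - \frac{233}{55} \gamma_{2} + \frac{1633}{550} \gamma_{3} - \frac{353}{275} \gamma_{4}


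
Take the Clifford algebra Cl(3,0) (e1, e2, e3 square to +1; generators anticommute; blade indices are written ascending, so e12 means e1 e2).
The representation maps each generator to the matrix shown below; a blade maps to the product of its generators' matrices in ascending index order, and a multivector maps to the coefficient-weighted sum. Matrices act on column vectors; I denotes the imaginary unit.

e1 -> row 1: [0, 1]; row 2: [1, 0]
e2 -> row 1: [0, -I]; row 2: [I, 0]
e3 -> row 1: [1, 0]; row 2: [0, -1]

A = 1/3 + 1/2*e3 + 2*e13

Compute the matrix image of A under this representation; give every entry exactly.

Bivector images (products of the table entries): rho(e13) = rho(e1)rho(e3) = row 1: [0, -1]; row 2: [1, 0].
M = (1/3)*1 + (1/2)*rho(e3) + (2)*rho(e13), summed entrywise (1 is the identity matrix):
Answer: row 1: [5/6, -2]; row 2: [2, -1/6]


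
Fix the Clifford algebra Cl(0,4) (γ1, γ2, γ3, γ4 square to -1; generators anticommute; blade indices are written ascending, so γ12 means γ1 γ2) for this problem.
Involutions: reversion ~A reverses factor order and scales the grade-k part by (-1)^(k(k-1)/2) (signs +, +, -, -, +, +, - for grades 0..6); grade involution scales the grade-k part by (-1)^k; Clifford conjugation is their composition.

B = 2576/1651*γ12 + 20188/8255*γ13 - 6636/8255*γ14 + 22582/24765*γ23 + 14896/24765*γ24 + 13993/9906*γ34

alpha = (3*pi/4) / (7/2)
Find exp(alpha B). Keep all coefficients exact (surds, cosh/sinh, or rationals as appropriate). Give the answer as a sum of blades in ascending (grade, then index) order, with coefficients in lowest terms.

B^2 term by term: the squares give (2576/1651)^2*(γ12)^2 + (20188/8255)^2*(γ13)^2 + (-6636/8255)^2*(γ14)^2 + (22582/24765)^2*(γ23)^2 + (14896/24765)^2*(γ24)^2 + (13993/9906)^2*(γ34)^2 = 6635776/2725801*(-1) + 407555344/68145025*(-1) + 44036496/68145025*(-1) + 509946724/613305225*(-1) + 221890816/613305225*(-1) + 195804049/98128836*(-1) = -49/4 (each basis 2-blade squares to minus the product of its generators' squares); cross terms between blades sharing an index anticommute and cancel; the commuting (index-disjoint) pairs give grade-4 terms 2*c*c'*(blade product), which cancel blade by blade — γ1234: 36045968/8177403 - 601440896/204435075 - 99902768/68145025 = 0 — confirming B is simple. So B^2 = -49/4.
B^2 = -49/4 — the series telescopes trigonometrically here: l = 7/2, alpha*l = 3*pi/4, so exp(alpha B) = cos(3*pi/4) + (sin(3*pi/4)/(7/2))*B = -sqrt(2)/2 + (sqrt(2)/7)*B.
Answer: -sqrt(2)/2 + 368*sqrt(2)/1651*γ12 + 2884*sqrt(2)/8255*γ13 - 948*sqrt(2)/8255*γ14 + 3226*sqrt(2)/24765*γ23 + 2128*sqrt(2)/24765*γ24 + 1999*sqrt(2)/9906*γ34


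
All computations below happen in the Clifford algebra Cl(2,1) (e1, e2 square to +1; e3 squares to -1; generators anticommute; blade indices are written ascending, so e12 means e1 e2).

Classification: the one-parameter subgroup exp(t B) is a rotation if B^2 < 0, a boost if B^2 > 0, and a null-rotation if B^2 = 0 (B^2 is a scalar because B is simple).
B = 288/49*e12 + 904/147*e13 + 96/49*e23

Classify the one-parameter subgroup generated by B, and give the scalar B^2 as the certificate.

B^2 term by term: the squares give (288/49)^2*(e12)^2 + (904/147)^2*(e13)^2 + (96/49)^2*(e23)^2 = 82944/2401*(-1) + 817216/21609*(+1) + 9216/2401*(+1) = 64/9 (each basis 2-blade squares to minus the product of its generators' squares); cross terms between blades sharing an index anticommute and cancel. So B^2 = 64/9.
Answer: boost, certificate B^2 = 64/9. The invariant at work: B^2 = 64/9 is unchanged by conjugation, hence its sign classifies the subgroup whatever basis B is written in.


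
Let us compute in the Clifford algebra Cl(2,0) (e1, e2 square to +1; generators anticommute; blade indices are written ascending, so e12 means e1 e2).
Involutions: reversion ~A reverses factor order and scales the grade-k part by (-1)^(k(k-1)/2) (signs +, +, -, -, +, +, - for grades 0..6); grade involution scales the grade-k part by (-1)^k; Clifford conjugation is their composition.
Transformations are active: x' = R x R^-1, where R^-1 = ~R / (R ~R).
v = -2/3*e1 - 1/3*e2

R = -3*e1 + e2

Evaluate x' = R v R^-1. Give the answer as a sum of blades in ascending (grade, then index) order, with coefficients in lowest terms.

~R = -3*e1 + e2, and R ~R = 10, so R^-1 = ~R / (10).
R v = 5/3 + 5/3*e12
Answer: -1/3*e1 + 2/3*e2


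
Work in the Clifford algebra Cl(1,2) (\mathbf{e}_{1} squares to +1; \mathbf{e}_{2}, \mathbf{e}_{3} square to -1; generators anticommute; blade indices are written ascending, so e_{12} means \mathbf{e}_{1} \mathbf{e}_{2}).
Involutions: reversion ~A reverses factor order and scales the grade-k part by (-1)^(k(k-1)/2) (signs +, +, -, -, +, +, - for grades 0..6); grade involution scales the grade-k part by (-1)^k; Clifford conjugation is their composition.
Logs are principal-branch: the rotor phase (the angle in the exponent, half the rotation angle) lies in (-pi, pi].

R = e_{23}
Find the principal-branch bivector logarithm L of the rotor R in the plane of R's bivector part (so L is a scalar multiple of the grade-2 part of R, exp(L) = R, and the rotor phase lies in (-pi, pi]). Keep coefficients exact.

The scalar part of R is 0, which pins the rotor phase on the principal branch; dividing the bivector part by the sine of that phase recovers the unit plane, and L is the phase times that plane.
Concretely: cos(phase) = 0 gives phase = ±\frac{\pi}{2}, and since phase/sin(phase) is even the sign is immaterial: L = (phase/sin(phase)) * <R>_2 = (\frac{\pi}{2}) * <R>_2.
Answer: \frac{\pi}{2} e_{23}


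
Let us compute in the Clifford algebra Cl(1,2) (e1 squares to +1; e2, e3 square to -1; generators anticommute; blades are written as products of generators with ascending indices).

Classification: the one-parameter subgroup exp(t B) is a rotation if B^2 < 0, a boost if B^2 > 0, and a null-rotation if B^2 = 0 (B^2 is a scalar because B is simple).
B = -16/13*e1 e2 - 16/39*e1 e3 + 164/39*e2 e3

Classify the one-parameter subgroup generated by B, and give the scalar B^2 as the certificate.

B^2 term by term: the squares give (-16/13)^2*(e1 e2)^2 + (-16/39)^2*(e1 e3)^2 + (164/39)^2*(e2 e3)^2 = 256/169*(+1) + 256/1521*(+1) + 26896/1521*(-1) = -16 (each basis 2-blade squares to minus the product of its generators' squares); cross terms between blades sharing an index anticommute and cancel. So B^2 = -16.
Answer: rotation, certificate B^2 = -16. Check the certificate: B^2 = -16, and that sign is decisive whatever form B takes.


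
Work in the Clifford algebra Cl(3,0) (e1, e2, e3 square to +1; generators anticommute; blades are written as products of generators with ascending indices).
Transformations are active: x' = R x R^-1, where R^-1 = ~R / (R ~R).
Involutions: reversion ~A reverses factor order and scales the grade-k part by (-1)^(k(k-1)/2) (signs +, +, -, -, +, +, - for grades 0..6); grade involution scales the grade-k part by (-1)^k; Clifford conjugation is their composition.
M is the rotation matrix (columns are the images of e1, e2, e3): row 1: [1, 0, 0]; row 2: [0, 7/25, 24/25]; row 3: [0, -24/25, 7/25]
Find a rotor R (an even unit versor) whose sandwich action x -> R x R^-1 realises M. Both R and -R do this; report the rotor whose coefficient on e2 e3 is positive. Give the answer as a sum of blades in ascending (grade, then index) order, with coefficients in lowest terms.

Method: write R = a + b12*e1 e2 + b13*e1 e3 + b23*e2 e3 with a^2 + b12^2 + b13^2 + b23^2 = 1 (so R^-1 = ~R). Expanding the columns R e_j ~R gives tr M = 4a^2 - 1 and, from the antisymmetric part, M21 - M12 = -4a*b12, M13 - M31 = 4a*b13, M32 - M23 = -4a*b23.
Here tr M = 39/25, so a^2 = (1 + tr M)/4 = 16/25 and a = ±4/5. Taking a = 4/5: M21 - M12 = 0, M13 - M31 = 0, M32 - M23 = -48/25, giving b12 = 0, b13 = 0, b23 = 3/5, i.e. R = 4/5 + 3/5*e2 e3.
Its e2 e3 coefficient is already positive.
Answer: 4/5 + 3/5*e2 e3. Why the constraint matters: R and -R act identically through the sandwich — M has trace 39/25 either way — so only the sign condition on e2 e3 picks one of the two preimages.


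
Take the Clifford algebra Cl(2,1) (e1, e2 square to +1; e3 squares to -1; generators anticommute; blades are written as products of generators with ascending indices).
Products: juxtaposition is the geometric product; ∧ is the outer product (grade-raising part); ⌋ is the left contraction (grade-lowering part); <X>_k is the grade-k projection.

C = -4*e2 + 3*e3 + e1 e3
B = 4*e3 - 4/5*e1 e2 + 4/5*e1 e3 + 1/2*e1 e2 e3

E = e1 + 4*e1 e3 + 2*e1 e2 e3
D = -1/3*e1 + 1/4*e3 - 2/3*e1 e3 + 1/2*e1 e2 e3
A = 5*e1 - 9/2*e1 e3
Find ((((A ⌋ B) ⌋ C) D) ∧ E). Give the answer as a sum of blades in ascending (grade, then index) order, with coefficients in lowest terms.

step 1: -18/5 - 7/4*e2 + 4*e3 + 5/2*e2 e3
step 2: -5 + 4*e1 + 72/5*e2 - 54/5*e3 - 18/5*e1 e3
step 3: 113/30 + 293/30*e1 + 9/5*e2 - 307/60*e3 + 51/5*e1 e2 - 97/15*e1 e3 + 28/5*e2 e3 + 71/10*e1 e2 e3
step 4: 113/30*e1 - 9/5*e1 e2 + 1211/60*e1 e3 + 89/15*e1 e2 e3
Answer: 113/30*e1 - 9/5*e1 e2 + 1211/60*e1 e3 + 89/15*e1 e2 e3


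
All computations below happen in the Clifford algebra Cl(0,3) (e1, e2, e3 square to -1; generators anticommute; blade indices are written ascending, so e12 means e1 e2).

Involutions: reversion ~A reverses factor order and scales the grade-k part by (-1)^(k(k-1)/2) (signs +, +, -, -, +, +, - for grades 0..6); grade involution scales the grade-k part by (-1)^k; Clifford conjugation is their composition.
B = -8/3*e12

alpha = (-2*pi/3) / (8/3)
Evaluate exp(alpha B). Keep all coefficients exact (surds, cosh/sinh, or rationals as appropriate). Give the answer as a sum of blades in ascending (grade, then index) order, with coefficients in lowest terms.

B^2 = (-8/3)^2*(e12)^2 = 64/9*(-1) = -64/9 (a basis 2-blade squares to minus the product of its generators' squares).
B^2 = -64/9 — B^2 < 0, so the exponential closes trigonometrically: l = 8/3, alpha*l = -2*pi/3, so exp(alpha B) = cos(-2*pi/3) + (sin(-2*pi/3)/(8/3))*B = -1/2 + (-3*sqrt(3)/16)*B.
Answer: -1/2 + sqrt(3)/2*e12


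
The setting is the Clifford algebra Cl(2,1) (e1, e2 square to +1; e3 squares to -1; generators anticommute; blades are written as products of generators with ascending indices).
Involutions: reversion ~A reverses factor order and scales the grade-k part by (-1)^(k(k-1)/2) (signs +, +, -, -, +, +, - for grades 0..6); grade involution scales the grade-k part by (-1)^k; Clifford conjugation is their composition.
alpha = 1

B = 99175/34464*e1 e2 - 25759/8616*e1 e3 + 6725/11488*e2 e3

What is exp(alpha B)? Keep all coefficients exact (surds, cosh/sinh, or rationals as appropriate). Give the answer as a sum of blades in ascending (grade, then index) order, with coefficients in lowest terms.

B^2 term by term: the squares give (99175/34464)^2*(e1 e2)^2 + (-25759/8616)^2*(e1 e3)^2 + (6725/11488)^2*(e2 e3)^2 = 9835680625/1187767296*(-1) + 663526081/74235456*(+1) + 45225625/131974144*(+1) = 1 (each basis 2-blade squares to minus the product of its generators' squares); cross terms between blades sharing an index anticommute and cancel. So B^2 = 1.
B^2 = 1 — a positive square means the series sums to a boost: l = 1, alpha*l = 1, so exp(alpha B) = cosh(1) + (sinh(1)/1)*B = cosh(1) + (sinh(1))*B.
Answer: cosh(1) + 99175*sinh(1)/34464*e1 e2 - 25759*sinh(1)/8616*e1 e3 + 6725*sinh(1)/11488*e2 e3


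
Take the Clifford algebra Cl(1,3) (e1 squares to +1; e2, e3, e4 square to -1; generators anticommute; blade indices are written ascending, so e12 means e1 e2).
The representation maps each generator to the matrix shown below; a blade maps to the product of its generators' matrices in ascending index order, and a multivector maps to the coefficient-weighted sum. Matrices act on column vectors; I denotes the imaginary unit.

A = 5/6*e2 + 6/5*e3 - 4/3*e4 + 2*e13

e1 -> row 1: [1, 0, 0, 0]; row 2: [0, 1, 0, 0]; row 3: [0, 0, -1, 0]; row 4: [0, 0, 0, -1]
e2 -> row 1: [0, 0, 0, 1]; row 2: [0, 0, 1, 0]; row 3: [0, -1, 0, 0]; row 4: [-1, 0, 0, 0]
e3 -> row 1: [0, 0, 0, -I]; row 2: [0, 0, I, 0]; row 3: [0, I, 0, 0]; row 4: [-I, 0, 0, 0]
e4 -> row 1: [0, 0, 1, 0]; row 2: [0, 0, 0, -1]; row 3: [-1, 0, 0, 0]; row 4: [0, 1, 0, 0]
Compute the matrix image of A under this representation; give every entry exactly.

Bivector images (products of the table entries): rho(e13) = rho(e1)rho(e3) = row 1: [0, 0, 0, -I]; row 2: [0, 0, I, 0]; row 3: [0, -I, 0, 0]; row 4: [I, 0, 0, 0].
M = (5/6)*rho(e2) + (6/5)*rho(e3) + (-4/3)*rho(e4) + (2)*rho(e13), summed entrywise:
Answer: row 1: [0, 0, -4/3, 5/6 - 16*I/5]; row 2: [0, 0, 5/6 + 16*I/5, 4/3]; row 3: [4/3, -5/6 - 4*I/5, 0, 0]; row 4: [-5/6 + 4*I/5, -4/3, 0, 0]


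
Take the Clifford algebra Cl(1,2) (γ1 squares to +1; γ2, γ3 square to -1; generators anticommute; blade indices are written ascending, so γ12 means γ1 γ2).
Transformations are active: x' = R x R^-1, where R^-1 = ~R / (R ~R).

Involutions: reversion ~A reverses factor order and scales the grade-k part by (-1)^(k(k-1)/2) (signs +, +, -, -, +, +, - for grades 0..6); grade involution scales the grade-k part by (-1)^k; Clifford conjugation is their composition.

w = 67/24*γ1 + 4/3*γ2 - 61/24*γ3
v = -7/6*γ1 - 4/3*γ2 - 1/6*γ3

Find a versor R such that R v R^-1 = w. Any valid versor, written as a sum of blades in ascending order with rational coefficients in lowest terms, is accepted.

A norm check does it: q(v) = q(w) = -4/9, hence R = v + w = 13/8*γ1 - 65/24*γ3 realises the map — parallel part kept, (v - w)/2 negated, v carried to w.
Answer: 13/8*γ1 - 65/24*γ3
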